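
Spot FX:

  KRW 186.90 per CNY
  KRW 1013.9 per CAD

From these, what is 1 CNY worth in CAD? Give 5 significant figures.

1 CNY × 186.90 = 186.9 KRW
186.9 KRW ÷ 1013.9 = 0.184338 CAD

CNY/CAD = 0.18434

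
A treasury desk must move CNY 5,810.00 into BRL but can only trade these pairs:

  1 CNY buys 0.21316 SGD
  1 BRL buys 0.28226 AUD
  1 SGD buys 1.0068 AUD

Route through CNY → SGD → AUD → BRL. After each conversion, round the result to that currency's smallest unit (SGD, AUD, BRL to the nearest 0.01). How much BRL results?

CNY 5,810.00 × 0.21316 = SGD 1,238.46
SGD 1,238.46 × 1.0068 = AUD 1,246.88
AUD 1,246.88 ÷ 0.28226 = BRL 4,417.49

BRL 4,417.49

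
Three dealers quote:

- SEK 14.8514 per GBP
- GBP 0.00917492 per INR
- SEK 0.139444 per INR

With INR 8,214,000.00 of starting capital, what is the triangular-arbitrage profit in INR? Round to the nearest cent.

Profitable loop is INR → SEK → GBP → INR:
INR 8,214,000.00 × 0.139444 = SEK 1,145,393.02
SEK 1,145,393.02 ÷ 14.8514 = GBP 77,123.57
GBP 77,123.57 ÷ 0.00917492 = INR 8,405,912.20
Profit = INR 8,405,912.20 − INR 8,214,000.00

Profit: INR 191,912.20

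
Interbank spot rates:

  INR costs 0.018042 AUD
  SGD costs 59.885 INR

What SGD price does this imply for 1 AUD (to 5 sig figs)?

1 AUD ÷ 0.018042 = 55.4262 INR
55.4262 INR ÷ 59.885 = 0.925544 SGD

AUD/SGD = 0.92554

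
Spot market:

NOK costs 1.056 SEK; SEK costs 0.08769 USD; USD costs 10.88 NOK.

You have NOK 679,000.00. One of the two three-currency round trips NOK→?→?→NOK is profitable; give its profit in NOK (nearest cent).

Profitable loop is NOK → SEK → USD → NOK:
NOK 679,000.00 × 1.056 = SEK 717,024.00
SEK 717,024.00 × 0.08769 = USD 62,875.83
USD 62,875.83 × 10.88 = NOK 684,089.08
Profit = NOK 684,089.08 − NOK 679,000.00

Profit: NOK 5,089.08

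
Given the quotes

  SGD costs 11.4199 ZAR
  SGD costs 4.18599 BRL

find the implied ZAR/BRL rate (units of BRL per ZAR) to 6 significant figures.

1 ZAR ÷ 11.4199 = 0.0875664 SGD
0.0875664 SGD × 4.18599 = 0.366552 BRL

ZAR/BRL = 0.366552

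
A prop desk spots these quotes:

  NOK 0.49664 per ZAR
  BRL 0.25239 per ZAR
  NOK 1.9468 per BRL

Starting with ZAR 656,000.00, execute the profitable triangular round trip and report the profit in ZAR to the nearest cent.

Profit: ZAR 7,058.82

Profitable loop is ZAR → NOK → BRL → ZAR:
ZAR 656,000.00 × 0.49664 = NOK 325,795.84
NOK 325,795.84 ÷ 1.9468 = BRL 167,349.41
BRL 167,349.41 ÷ 0.25239 = ZAR 663,058.82
Profit = ZAR 663,058.82 − ZAR 656,000.00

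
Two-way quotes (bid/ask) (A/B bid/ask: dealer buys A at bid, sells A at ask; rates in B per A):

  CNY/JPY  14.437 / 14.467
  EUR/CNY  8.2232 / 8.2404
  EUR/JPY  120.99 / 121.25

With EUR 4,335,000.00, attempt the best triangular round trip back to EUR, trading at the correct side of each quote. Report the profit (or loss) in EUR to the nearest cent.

Net profit: EUR 64,585.92

Best loop EUR → JPY → CNY → EUR:
EUR 4,335,000.00 × 120.99 (sell EUR at bid) = JPY 524,491,650
JPY 524,491,650 ÷ 14.467 (buy CNY at ask) = CNY 36,254,347.83
CNY 36,254,347.83 ÷ 8.2404 (buy EUR at ask) = EUR 4,399,585.92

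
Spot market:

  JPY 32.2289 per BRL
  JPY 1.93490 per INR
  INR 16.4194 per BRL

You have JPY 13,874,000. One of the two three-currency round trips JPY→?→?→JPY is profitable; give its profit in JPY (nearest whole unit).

Profit: JPY 200,448

Profitable loop is JPY → INR → BRL → JPY:
JPY 13,874,000 ÷ 1.93490 = INR 7,170,396.40
INR 7,170,396.40 ÷ 16.4194 = BRL 436,702.71
BRL 436,702.71 × 32.2289 = JPY 14,074,448
Profit = JPY 14,074,448 − JPY 13,874,000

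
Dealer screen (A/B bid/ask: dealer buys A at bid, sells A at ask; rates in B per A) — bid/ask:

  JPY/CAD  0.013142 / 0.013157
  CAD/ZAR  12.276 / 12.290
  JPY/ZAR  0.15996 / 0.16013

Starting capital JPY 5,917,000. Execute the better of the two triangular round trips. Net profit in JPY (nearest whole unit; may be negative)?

Best loop JPY → CAD → ZAR → JPY:
JPY 5,917,000 × 0.013142 (sell JPY at bid) = CAD 77,761.21
CAD 77,761.21 × 12.276 (sell CAD at bid) = ZAR 954,596.66
ZAR 954,596.66 ÷ 0.16013 (buy JPY at ask) = JPY 5,961,386

Net profit: JPY 44,386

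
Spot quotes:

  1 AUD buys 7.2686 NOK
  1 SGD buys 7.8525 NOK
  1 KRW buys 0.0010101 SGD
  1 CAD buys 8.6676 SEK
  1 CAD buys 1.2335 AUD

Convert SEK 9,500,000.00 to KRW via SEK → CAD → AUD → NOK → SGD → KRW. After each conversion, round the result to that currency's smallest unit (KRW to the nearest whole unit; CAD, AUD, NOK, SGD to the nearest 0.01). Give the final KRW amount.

KRW 1,238,917,394

SEK 9,500,000.00 ÷ 8.6676 = CAD 1,096,035.81
CAD 1,096,035.81 × 1.2335 = AUD 1,351,960.17
AUD 1,351,960.17 × 7.2686 = NOK 9,826,857.69
NOK 9,826,857.69 ÷ 7.8525 = SGD 1,251,430.46
SGD 1,251,430.46 ÷ 0.0010101 = KRW 1,238,917,394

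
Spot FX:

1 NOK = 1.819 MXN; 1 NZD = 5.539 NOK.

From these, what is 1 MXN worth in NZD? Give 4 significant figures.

MXN/NZD = 0.09925

1 MXN ÷ 1.819 = 0.549753 NOK
0.549753 NOK ÷ 5.539 = 0.0992512 NZD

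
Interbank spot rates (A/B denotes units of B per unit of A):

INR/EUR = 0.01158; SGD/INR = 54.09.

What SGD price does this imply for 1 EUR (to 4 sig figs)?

1 EUR ÷ 0.01158 = 86.3558 INR
86.3558 INR ÷ 54.09 = 1.59652 SGD

EUR/SGD = 1.597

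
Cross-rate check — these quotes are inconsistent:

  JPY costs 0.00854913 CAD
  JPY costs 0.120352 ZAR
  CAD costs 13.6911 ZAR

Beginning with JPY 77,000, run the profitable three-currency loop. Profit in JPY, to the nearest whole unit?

Profitable loop is JPY → ZAR → CAD → JPY:
JPY 77,000 × 0.120352 = ZAR 9,267.10
ZAR 9,267.10 ÷ 13.6911 = CAD 676.87
CAD 676.87 ÷ 0.00854913 = JPY 79,174
Profit = JPY 79,174 − JPY 77,000

Profit: JPY 2,174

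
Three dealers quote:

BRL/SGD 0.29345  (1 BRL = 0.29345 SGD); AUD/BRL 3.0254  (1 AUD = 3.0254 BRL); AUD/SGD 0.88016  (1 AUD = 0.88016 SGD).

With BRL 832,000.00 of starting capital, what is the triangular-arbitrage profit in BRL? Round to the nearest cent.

Profit: BRL 7,225.39

Profitable loop is BRL → SGD → AUD → BRL:
BRL 832,000.00 × 0.29345 = SGD 244,150.40
SGD 244,150.40 ÷ 0.88016 = AUD 277,393.20
AUD 277,393.20 × 3.0254 = BRL 839,225.39
Profit = BRL 839,225.39 − BRL 832,000.00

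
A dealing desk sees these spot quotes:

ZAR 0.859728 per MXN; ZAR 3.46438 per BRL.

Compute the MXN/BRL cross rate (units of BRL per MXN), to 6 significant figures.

MXN/BRL = 0.248162

1 MXN × 0.859728 = 0.859728 ZAR
0.859728 ZAR ÷ 3.46438 = 0.248162 BRL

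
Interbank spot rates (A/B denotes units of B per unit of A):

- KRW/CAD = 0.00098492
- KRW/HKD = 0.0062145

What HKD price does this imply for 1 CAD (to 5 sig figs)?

1 CAD ÷ 0.00098492 = 1015.31 KRW
1015.31 KRW × 0.0062145 = 6.30965 HKD

CAD/HKD = 6.3096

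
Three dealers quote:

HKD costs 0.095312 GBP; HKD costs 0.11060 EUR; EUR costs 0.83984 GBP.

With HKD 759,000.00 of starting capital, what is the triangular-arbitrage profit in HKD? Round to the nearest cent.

Profitable loop is HKD → GBP → EUR → HKD:
HKD 759,000.00 × 0.095312 = GBP 72,341.81
GBP 72,341.81 ÷ 0.83984 = EUR 86,137.61
EUR 86,137.61 ÷ 0.11060 = HKD 778,821.04
Profit = HKD 778,821.04 − HKD 759,000.00

Profit: HKD 19,821.04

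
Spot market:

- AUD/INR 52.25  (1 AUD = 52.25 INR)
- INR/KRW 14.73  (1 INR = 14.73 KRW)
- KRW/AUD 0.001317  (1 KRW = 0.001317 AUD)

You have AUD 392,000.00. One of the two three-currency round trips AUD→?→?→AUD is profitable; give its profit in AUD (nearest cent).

Profitable loop is AUD → INR → KRW → AUD:
AUD 392,000.00 × 52.25 = INR 20,482,000.00
INR 20,482,000.00 × 14.73 = KRW 301,699,860
KRW 301,699,860 × 0.001317 = AUD 397,338.72
Profit = AUD 397,338.72 − AUD 392,000.00

Profit: AUD 5,338.72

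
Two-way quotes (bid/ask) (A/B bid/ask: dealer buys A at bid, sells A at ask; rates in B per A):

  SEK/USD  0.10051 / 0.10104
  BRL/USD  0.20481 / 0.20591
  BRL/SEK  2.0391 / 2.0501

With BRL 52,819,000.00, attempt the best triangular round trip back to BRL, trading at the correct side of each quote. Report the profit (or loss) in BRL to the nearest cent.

Best loop BRL → SEK → USD → BRL:
BRL 52,819,000.00 × 2.0391 (sell BRL at bid) = SEK 107,703,222.90
SEK 107,703,222.90 × 0.10051 (sell SEK at bid) = USD 10,825,250.93
USD 10,825,250.93 ÷ 0.20591 (buy BRL at ask) = BRL 52,572,730.48

Net result: BRL -246,269.52 (no profitable arbitrage after spreads)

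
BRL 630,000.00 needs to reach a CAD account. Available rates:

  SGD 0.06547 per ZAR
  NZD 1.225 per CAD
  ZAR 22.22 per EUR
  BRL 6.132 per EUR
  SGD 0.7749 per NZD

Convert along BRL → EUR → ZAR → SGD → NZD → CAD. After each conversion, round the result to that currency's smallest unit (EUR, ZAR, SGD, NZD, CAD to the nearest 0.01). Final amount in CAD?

CAD 157,450.14

BRL 630,000.00 ÷ 6.132 = EUR 102,739.73
EUR 102,739.73 × 22.22 = ZAR 2,282,876.80
ZAR 2,282,876.80 × 0.06547 = SGD 149,459.94
SGD 149,459.94 ÷ 0.7749 = NZD 192,876.42
NZD 192,876.42 ÷ 1.225 = CAD 157,450.14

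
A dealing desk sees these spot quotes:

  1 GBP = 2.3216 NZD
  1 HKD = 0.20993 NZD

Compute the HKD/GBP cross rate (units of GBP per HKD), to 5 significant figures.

1 HKD × 0.20993 = 0.20993 NZD
0.20993 NZD ÷ 2.3216 = 0.0904247 GBP

HKD/GBP = 0.090425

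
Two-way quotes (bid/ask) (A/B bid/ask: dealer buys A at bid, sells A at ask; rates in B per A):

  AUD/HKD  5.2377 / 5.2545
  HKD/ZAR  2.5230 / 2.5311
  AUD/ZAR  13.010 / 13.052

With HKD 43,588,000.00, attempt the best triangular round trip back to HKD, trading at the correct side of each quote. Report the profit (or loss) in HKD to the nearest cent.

Net profit: HKD 543,404.30

Best loop HKD → ZAR → AUD → HKD:
HKD 43,588,000.00 × 2.5230 (sell HKD at bid) = ZAR 109,972,524.00
ZAR 109,972,524.00 ÷ 13.052 (buy AUD at ask) = AUD 8,425,722.03
AUD 8,425,722.03 × 5.2377 (sell AUD at bid) = HKD 44,131,404.30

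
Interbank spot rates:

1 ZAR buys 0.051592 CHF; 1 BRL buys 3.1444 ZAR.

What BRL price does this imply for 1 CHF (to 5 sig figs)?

1 CHF ÷ 0.051592 = 19.3829 ZAR
19.3829 ZAR ÷ 3.1444 = 6.16424 BRL

CHF/BRL = 6.1642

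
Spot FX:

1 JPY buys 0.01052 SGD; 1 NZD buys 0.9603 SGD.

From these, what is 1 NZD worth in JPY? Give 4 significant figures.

NZD/JPY = 91.28

1 NZD × 0.9603 = 0.9603 SGD
0.9603 SGD ÷ 0.01052 = 91.2833 JPY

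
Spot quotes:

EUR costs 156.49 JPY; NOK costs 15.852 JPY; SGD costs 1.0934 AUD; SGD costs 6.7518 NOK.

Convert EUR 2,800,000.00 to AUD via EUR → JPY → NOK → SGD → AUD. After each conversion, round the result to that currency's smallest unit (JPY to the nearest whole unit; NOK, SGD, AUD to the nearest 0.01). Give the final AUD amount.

EUR 2,800,000.00 × 156.49 = JPY 438,172,000
JPY 438,172,000 ÷ 15.852 = NOK 27,641,433.26
NOK 27,641,433.26 ÷ 6.7518 = SGD 4,093,935.43
SGD 4,093,935.43 × 1.0934 = AUD 4,476,309.00

AUD 4,476,309.00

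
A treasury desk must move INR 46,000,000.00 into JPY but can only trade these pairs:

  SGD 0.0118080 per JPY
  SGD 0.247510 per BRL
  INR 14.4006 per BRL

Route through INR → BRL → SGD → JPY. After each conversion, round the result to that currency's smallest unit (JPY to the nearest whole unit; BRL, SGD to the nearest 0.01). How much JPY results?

INR 46,000,000.00 ÷ 14.4006 = BRL 3,194,311.35
BRL 3,194,311.35 × 0.247510 = SGD 790,624.00
SGD 790,624.00 ÷ 0.0118080 = JPY 66,956,640

JPY 66,956,640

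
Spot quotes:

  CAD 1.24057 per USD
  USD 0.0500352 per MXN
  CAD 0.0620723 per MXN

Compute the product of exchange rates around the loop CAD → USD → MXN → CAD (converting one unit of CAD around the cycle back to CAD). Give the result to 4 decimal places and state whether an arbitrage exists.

Around CAD → USD → MXN → CAD: 1 ÷ 1.24057 ÷ 0.0500352 × 0.0620723 = 1.000002
Product ≈ 1 (deviation 0.000%, within rounding noise).

1.0000 (no arbitrage)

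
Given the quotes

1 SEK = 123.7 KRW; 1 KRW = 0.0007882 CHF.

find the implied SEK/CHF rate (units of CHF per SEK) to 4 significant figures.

1 SEK × 123.7 = 123.7 KRW
123.7 KRW × 0.0007882 = 0.0975003 CHF

SEK/CHF = 0.09750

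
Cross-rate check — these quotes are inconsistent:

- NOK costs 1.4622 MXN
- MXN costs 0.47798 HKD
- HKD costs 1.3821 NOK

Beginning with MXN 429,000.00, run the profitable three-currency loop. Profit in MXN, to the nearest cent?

Profit: MXN 15,121.01

Profitable loop is MXN → NOK → HKD → MXN:
MXN 429,000.00 ÷ 1.4622 = NOK 293,393.52
NOK 293,393.52 ÷ 1.3821 = HKD 212,280.96
HKD 212,280.96 ÷ 0.47798 = MXN 444,121.01
Profit = MXN 444,121.01 − MXN 429,000.00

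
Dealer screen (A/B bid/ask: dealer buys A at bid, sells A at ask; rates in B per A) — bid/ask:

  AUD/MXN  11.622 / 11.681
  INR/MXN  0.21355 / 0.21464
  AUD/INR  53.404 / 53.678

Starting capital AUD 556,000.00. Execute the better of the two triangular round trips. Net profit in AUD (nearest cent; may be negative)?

Net profit: AUD 4,852.52

Best loop AUD → MXN → INR → AUD:
AUD 556,000.00 × 11.622 (sell AUD at bid) = MXN 6,461,832.00
MXN 6,461,832.00 ÷ 0.21464 (buy INR at ask) = INR 30,105,441.67
INR 30,105,441.67 ÷ 53.678 (buy AUD at ask) = AUD 560,852.52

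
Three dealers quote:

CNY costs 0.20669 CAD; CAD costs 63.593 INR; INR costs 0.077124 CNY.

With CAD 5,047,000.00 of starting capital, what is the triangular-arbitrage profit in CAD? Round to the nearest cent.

Profitable loop is CAD → INR → CNY → CAD:
CAD 5,047,000.00 × 63.593 = INR 320,953,871.00
INR 320,953,871.00 × 0.077124 = CNY 24,753,246.35
CNY 24,753,246.35 × 0.20669 = CAD 5,116,248.49
Profit = CAD 5,116,248.49 − CAD 5,047,000.00

Profit: CAD 69,248.49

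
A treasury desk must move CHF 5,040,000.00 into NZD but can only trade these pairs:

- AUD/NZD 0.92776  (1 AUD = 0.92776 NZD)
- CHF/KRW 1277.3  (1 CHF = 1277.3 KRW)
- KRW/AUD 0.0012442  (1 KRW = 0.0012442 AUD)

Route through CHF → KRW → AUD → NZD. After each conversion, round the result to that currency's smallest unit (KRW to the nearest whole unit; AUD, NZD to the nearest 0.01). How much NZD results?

CHF 5,040,000.00 × 1277.3 = KRW 6,437,592,000
KRW 6,437,592,000 × 0.0012442 = AUD 8,009,651.97
AUD 8,009,651.97 × 0.92776 = NZD 7,431,034.71

NZD 7,431,034.71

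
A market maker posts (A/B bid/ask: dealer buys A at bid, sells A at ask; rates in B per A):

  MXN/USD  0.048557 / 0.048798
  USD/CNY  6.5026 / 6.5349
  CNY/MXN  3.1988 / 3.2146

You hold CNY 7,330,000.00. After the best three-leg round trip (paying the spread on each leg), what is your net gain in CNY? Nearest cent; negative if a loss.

Best loop CNY → MXN → USD → CNY:
CNY 7,330,000.00 × 3.1988 (sell CNY at bid) = MXN 23,447,204.00
MXN 23,447,204.00 × 0.048557 (sell MXN at bid) = USD 1,138,525.88
USD 1,138,525.88 × 6.5026 (sell USD at bid) = CNY 7,403,378.42

Net profit: CNY 73,378.42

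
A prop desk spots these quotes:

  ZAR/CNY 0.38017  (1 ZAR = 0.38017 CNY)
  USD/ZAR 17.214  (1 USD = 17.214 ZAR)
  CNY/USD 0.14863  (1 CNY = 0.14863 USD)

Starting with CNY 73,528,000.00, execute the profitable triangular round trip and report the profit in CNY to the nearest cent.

Profit: CNY 2,065,879.47

Profitable loop is CNY → ZAR → USD → CNY:
CNY 73,528,000.00 ÷ 0.38017 = ZAR 193,408,212.12
ZAR 193,408,212.12 ÷ 17.214 = USD 11,235,518.31
USD 11,235,518.31 ÷ 0.14863 = CNY 75,593,879.47
Profit = CNY 75,593,879.47 − CNY 73,528,000.00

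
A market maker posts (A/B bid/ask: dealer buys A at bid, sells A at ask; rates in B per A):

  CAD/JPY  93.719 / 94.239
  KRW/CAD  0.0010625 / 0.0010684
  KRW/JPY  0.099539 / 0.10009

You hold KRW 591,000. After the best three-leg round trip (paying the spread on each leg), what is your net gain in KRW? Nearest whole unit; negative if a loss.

Net result: KRW -3,032 (no profitable arbitrage after spreads)

Best loop KRW → CAD → JPY → KRW:
KRW 591,000 × 0.0010625 (sell KRW at bid) = CAD 627.94
CAD 627.94 × 93.719 (sell CAD at bid) = JPY 58,850
JPY 58,850 ÷ 0.10009 (buy KRW at ask) = KRW 587,968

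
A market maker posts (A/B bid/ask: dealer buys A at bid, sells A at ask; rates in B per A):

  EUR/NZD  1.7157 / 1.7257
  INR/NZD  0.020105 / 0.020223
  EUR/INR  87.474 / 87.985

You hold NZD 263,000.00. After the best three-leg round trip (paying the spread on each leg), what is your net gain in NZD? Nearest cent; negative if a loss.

Net profit: NZD 5,023.89

Best loop NZD → EUR → INR → NZD:
NZD 263,000.00 ÷ 1.7257 (buy EUR at ask) = EUR 152,401.92
EUR 152,401.92 × 87.474 (sell EUR at bid) = INR 13,331,205.89
INR 13,331,205.89 × 0.020105 (sell INR at bid) = NZD 268,023.89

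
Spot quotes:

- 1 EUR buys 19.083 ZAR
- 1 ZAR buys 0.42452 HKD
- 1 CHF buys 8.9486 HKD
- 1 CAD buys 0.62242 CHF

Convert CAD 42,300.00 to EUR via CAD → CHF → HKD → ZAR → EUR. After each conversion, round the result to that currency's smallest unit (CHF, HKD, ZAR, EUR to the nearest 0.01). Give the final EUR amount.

EUR 29,082.67

CAD 42,300.00 × 0.62242 = CHF 26,328.37
CHF 26,328.37 × 8.9486 = HKD 235,602.05
HKD 235,602.05 ÷ 0.42452 = ZAR 554,984.57
ZAR 554,984.57 ÷ 19.083 = EUR 29,082.67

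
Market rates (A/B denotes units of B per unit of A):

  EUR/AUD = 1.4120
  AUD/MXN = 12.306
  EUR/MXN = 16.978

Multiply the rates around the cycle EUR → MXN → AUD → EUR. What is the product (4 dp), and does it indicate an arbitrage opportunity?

Around EUR → MXN → AUD → EUR: 1 × 16.978 ÷ 12.306 ÷ 1.4120 = 0.977091
Product < 1; profitable direction is EUR → AUD → MXN → EUR.

0.9771 (arbitrage exists)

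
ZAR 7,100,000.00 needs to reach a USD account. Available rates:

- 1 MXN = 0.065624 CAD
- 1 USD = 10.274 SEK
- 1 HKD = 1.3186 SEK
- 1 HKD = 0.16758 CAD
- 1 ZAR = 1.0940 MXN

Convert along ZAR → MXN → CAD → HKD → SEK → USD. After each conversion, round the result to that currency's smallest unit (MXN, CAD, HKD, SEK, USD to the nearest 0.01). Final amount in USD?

USD 390,381.92

ZAR 7,100,000.00 × 1.0940 = MXN 7,767,400.00
MXN 7,767,400.00 × 0.065624 = CAD 509,727.86
CAD 509,727.86 ÷ 0.16758 = HKD 3,041,698.65
HKD 3,041,698.65 × 1.3186 = SEK 4,010,783.84
SEK 4,010,783.84 ÷ 10.274 = USD 390,381.92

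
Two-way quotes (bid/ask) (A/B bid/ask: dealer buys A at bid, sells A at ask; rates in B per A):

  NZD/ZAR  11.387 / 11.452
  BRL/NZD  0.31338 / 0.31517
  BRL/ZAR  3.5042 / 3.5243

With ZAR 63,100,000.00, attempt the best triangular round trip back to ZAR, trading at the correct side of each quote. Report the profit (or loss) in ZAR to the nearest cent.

Net profit: ZAR 790,617.59

Best loop ZAR → BRL → NZD → ZAR:
ZAR 63,100,000.00 ÷ 3.5243 (buy BRL at ask) = BRL 17,904,264.68
BRL 17,904,264.68 × 0.31338 (sell BRL at bid) = NZD 5,610,838.46
NZD 5,610,838.46 × 11.387 (sell NZD at bid) = ZAR 63,890,617.59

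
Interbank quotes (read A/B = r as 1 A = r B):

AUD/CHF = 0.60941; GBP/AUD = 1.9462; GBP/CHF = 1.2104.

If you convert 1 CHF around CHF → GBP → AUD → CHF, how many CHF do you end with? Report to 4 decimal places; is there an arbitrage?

0.9799 (arbitrage exists)

Around CHF → GBP → AUD → CHF: 1 ÷ 1.2104 × 1.9462 × 0.60941 = 0.979869
Product < 1; profitable direction is CHF → AUD → GBP → CHF.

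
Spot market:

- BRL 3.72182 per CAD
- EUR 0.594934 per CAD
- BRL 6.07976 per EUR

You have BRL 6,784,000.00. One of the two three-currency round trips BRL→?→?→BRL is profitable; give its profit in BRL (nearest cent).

Profit: BRL 196,491.13

Profitable loop is BRL → EUR → CAD → BRL:
BRL 6,784,000.00 ÷ 6.07976 = EUR 1,115,833.52
EUR 1,115,833.52 ÷ 0.594934 = CAD 1,875,558.50
CAD 1,875,558.50 × 3.72182 = BRL 6,980,491.13
Profit = BRL 6,980,491.13 − BRL 6,784,000.00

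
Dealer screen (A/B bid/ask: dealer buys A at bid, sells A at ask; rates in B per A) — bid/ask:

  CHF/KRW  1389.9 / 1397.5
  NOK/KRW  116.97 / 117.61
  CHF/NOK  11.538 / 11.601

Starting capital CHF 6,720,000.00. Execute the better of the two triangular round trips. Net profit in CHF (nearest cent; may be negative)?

Net profit: CHF 125,625.73

Best loop CHF → KRW → NOK → CHF:
CHF 6,720,000.00 × 1389.9 (sell CHF at bid) = KRW 9,340,128,000
KRW 9,340,128,000 ÷ 117.61 (buy NOK at ask) = NOK 79,416,104.07
NOK 79,416,104.07 ÷ 11.601 (buy CHF at ask) = CHF 6,845,625.73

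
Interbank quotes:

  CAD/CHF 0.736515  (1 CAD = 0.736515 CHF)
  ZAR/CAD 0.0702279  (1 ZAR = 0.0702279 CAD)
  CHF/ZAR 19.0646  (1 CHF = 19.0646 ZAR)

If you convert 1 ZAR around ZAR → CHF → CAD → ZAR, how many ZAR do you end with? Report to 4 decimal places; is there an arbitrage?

1.0141 (arbitrage exists)

Around ZAR → CHF → CAD → ZAR: 1 ÷ 19.0646 ÷ 0.736515 ÷ 0.0702279 = 1.014101
Product > 1; profitable direction is ZAR → CHF → CAD → ZAR.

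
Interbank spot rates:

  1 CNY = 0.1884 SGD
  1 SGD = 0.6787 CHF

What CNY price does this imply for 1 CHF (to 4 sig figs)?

CHF/CNY = 7.821

1 CHF ÷ 0.6787 = 1.47341 SGD
1.47341 SGD ÷ 0.1884 = 7.82062 CNY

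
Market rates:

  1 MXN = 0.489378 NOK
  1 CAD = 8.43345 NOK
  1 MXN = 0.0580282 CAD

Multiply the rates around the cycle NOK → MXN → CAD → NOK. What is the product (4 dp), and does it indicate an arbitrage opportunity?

1.0000 (no arbitrage)

Around NOK → MXN → CAD → NOK: 1 ÷ 0.489378 × 0.0580282 × 8.43345 = 1.000000
Product ≈ 1 (deviation 0.000%, within rounding noise).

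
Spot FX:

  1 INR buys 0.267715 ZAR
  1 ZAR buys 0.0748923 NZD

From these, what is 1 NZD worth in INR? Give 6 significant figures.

NZD/INR = 49.8758

1 NZD ÷ 0.0748923 = 13.3525 ZAR
13.3525 ZAR ÷ 0.267715 = 49.8758 INR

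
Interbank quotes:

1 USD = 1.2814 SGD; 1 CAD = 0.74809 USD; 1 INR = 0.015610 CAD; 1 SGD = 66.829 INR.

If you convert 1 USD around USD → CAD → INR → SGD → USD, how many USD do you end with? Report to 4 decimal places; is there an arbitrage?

Around USD → CAD → INR → SGD → USD: 1 ÷ 0.74809 ÷ 0.015610 ÷ 66.829 ÷ 1.2814 = 0.999985
Product ≈ 1 (deviation 0.001%, within rounding noise).

1.0000 (no arbitrage)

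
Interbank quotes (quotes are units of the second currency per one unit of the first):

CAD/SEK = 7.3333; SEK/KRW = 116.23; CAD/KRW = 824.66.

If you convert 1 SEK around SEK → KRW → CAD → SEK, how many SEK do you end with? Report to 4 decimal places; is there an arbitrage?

Around SEK → KRW → CAD → SEK: 1 × 116.23 ÷ 824.66 × 7.3333 = 1.033577
Product > 1; profitable direction is SEK → KRW → CAD → SEK.

1.0336 (arbitrage exists)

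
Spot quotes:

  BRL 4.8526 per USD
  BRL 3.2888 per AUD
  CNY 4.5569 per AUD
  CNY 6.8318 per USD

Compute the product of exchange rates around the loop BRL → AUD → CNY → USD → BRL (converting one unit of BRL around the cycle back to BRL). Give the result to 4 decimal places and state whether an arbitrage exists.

Around BRL → AUD → CNY → USD → BRL: 1 ÷ 3.2888 × 4.5569 ÷ 6.8318 × 4.8526 = 0.984173
Product < 1; profitable direction is BRL → USD → CNY → AUD → BRL.

0.9842 (arbitrage exists)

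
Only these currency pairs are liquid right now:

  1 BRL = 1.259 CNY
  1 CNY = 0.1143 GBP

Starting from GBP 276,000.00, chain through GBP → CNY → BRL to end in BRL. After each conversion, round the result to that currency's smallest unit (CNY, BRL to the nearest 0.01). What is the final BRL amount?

BRL 1,917,949.29

GBP 276,000.00 ÷ 0.1143 = CNY 2,414,698.16
CNY 2,414,698.16 ÷ 1.259 = BRL 1,917,949.29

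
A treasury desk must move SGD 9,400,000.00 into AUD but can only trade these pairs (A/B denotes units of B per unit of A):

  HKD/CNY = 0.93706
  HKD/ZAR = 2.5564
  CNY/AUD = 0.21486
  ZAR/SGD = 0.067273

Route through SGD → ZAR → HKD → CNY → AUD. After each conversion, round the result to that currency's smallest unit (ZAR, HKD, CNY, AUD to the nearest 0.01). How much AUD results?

SGD 9,400,000.00 ÷ 0.067273 = ZAR 139,729,163.26
ZAR 139,729,163.26 ÷ 2.5564 = HKD 54,658,568.01
HKD 54,658,568.01 × 0.93706 = CNY 51,218,357.74
CNY 51,218,357.74 × 0.21486 = AUD 11,004,776.34

AUD 11,004,776.34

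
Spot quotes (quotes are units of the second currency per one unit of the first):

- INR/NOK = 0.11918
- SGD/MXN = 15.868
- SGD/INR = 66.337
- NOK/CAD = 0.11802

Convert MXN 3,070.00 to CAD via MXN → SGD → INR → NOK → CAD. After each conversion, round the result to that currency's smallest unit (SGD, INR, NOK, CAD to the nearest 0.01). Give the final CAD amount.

CAD 180.52

MXN 3,070.00 ÷ 15.868 = SGD 193.47
SGD 193.47 × 66.337 = INR 12,834.22
INR 12,834.22 × 0.11918 = NOK 1,529.58
NOK 1,529.58 × 0.11802 = CAD 180.52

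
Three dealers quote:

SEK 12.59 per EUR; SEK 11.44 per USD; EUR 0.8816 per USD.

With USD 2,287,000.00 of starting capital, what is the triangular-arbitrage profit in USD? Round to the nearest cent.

Profitable loop is USD → SEK → EUR → USD:
USD 2,287,000.00 × 11.44 = SEK 26,163,280.00
SEK 26,163,280.00 ÷ 12.59 = EUR 2,078,100.08
EUR 2,078,100.08 ÷ 0.8816 = USD 2,357,191.56
Profit = USD 2,357,191.56 − USD 2,287,000.00

Profit: USD 70,191.56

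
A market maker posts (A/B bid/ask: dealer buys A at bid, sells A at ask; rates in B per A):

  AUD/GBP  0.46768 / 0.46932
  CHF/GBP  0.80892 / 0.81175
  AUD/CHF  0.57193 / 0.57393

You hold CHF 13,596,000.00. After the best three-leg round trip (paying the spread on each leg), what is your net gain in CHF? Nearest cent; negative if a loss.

Net profit: CHF 52,305.35

Best loop CHF → AUD → GBP → CHF:
CHF 13,596,000.00 ÷ 0.57393 (buy AUD at ask) = AUD 23,689,300.09
AUD 23,689,300.09 × 0.46768 (sell AUD at bid) = GBP 11,079,011.87
GBP 11,079,011.87 ÷ 0.81175 (buy CHF at ask) = CHF 13,648,305.35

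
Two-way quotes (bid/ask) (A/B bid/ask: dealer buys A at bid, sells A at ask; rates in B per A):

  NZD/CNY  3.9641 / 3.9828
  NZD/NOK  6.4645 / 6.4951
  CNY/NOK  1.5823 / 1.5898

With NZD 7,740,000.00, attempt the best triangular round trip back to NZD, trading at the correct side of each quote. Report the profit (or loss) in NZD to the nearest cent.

Net profit: NZD 162,143.45

Best loop NZD → NOK → CNY → NZD:
NZD 7,740,000.00 × 6.4645 (sell NZD at bid) = NOK 50,035,230.00
NOK 50,035,230.00 ÷ 1.5898 (buy CNY at ask) = CNY 31,472,656.94
CNY 31,472,656.94 ÷ 3.9828 (buy NZD at ask) = NZD 7,902,143.45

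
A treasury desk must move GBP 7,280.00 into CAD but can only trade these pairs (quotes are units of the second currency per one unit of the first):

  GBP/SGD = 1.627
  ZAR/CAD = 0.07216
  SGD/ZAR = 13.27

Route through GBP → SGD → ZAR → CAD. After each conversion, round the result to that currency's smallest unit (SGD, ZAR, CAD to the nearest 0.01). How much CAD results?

CAD 11,341.91

GBP 7,280.00 × 1.627 = SGD 11,844.56
SGD 11,844.56 × 13.27 = ZAR 157,177.31
ZAR 157,177.31 × 0.07216 = CAD 11,341.91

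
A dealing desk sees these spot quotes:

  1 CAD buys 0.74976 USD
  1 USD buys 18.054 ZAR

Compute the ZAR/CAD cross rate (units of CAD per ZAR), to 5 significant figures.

ZAR/CAD = 0.073876

1 ZAR ÷ 18.054 = 0.0553894 USD
0.0553894 USD ÷ 0.74976 = 0.0738762 CAD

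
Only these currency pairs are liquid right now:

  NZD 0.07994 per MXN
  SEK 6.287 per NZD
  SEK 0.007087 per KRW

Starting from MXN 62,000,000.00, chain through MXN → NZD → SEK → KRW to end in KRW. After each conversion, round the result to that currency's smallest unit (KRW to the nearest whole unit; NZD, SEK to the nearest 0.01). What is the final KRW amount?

KRW 4,396,801,518

MXN 62,000,000.00 × 0.07994 = NZD 4,956,280.00
NZD 4,956,280.00 × 6.287 = SEK 31,160,132.36
SEK 31,160,132.36 ÷ 0.007087 = KRW 4,396,801,518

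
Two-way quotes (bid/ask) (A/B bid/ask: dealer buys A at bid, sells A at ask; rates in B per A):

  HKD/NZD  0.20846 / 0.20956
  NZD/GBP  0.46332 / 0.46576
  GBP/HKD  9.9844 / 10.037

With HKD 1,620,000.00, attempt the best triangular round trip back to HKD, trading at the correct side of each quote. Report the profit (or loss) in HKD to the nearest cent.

Best loop HKD → GBP → NZD → HKD:
HKD 1,620,000.00 ÷ 10.037 (buy GBP at ask) = GBP 161,402.81
GBP 161,402.81 ÷ 0.46576 (buy NZD at ask) = NZD 346,536.43
NZD 346,536.43 ÷ 0.20956 (buy HKD at ask) = HKD 1,653,638.26

Net profit: HKD 33,638.26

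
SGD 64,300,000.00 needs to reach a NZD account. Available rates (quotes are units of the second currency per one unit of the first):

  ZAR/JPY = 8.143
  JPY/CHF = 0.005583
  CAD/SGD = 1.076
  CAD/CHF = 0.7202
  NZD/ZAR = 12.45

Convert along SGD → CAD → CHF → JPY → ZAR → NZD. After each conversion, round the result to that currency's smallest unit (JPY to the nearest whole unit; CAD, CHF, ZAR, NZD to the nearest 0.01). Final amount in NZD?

NZD 76,037,950.86

SGD 64,300,000.00 ÷ 1.076 = CAD 59,758,364.31
CAD 59,758,364.31 × 0.7202 = CHF 43,037,973.98
CHF 43,037,973.98 ÷ 0.005583 = JPY 7,708,754,071
JPY 7,708,754,071 ÷ 8.143 = ZAR 946,672,488.15
ZAR 946,672,488.15 ÷ 12.45 = NZD 76,037,950.86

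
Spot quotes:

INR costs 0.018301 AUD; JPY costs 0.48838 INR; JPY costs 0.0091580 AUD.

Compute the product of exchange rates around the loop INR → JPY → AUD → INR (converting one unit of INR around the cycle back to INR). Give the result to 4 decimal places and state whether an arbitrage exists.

1.0246 (arbitrage exists)

Around INR → JPY → AUD → INR: 1 ÷ 0.48838 × 0.0091580 ÷ 0.018301 = 1.024632
Product > 1; profitable direction is INR → JPY → AUD → INR.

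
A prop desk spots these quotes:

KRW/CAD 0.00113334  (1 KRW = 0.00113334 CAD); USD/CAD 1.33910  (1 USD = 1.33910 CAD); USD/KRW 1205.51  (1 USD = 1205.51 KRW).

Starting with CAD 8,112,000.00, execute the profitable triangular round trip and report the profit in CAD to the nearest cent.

Profit: CAD 164,485.65

Profitable loop is CAD → USD → KRW → CAD:
CAD 8,112,000.00 ÷ 1.33910 = USD 6,057,800.01
USD 6,057,800.01 × 1205.51 = KRW 7,302,738,496
KRW 7,302,738,496 × 0.00113334 = CAD 8,276,485.65
Profit = CAD 8,276,485.65 − CAD 8,112,000.00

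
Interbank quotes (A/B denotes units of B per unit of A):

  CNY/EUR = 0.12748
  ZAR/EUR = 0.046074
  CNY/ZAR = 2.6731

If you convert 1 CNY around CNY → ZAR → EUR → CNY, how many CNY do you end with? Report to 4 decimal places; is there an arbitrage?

Around CNY → ZAR → EUR → CNY: 1 × 2.6731 × 0.046074 ÷ 0.12748 = 0.966116
Product < 1; profitable direction is CNY → EUR → ZAR → CNY.

0.9661 (arbitrage exists)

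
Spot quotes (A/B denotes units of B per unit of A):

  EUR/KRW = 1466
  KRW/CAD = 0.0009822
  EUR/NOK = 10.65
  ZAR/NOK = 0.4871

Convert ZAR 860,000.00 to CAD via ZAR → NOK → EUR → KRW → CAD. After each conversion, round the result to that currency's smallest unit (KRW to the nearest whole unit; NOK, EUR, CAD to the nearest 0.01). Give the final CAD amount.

CAD 56,637.09

ZAR 860,000.00 × 0.4871 = NOK 418,906.00
NOK 418,906.00 ÷ 10.65 = EUR 39,333.90
EUR 39,333.90 × 1466 = KRW 57,663,497
KRW 57,663,497 × 0.0009822 = CAD 56,637.09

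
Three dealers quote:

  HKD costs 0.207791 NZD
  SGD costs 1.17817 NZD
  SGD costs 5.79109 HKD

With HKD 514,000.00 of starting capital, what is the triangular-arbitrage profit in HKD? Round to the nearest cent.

Profit: HKD 10,979.33

Profitable loop is HKD → NZD → SGD → HKD:
HKD 514,000.00 × 0.207791 = NZD 106,804.57
NZD 106,804.57 ÷ 1.17817 = SGD 90,652.94
SGD 90,652.94 × 5.79109 = HKD 524,979.33
Profit = HKD 524,979.33 − HKD 514,000.00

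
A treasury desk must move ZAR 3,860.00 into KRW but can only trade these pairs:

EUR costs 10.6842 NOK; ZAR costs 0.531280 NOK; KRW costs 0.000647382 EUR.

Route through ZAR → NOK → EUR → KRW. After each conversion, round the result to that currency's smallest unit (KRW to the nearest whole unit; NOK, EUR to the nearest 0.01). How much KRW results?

ZAR 3,860.00 × 0.531280 = NOK 2,050.74
NOK 2,050.74 ÷ 10.6842 = EUR 191.94
EUR 191.94 ÷ 0.000647382 = KRW 296,486

KRW 296,486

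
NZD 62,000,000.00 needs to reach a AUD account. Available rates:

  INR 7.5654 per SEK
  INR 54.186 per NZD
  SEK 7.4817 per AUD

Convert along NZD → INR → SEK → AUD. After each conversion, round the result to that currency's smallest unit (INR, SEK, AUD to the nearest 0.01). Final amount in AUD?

AUD 59,353,535.98

NZD 62,000,000.00 × 54.186 = INR 3,359,532,000.00
INR 3,359,532,000.00 ÷ 7.5654 = SEK 444,065,350.15
SEK 444,065,350.15 ÷ 7.4817 = AUD 59,353,535.98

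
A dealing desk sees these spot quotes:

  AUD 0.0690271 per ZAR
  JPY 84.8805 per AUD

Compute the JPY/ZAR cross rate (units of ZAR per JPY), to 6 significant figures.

JPY/ZAR = 0.170676

1 JPY ÷ 84.8805 = 0.0117813 AUD
0.0117813 AUD ÷ 0.0690271 = 0.170676 ZAR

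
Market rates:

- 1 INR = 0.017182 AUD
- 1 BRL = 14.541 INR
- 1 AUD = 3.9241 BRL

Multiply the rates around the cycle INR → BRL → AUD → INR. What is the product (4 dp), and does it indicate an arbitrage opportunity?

1.0200 (arbitrage exists)

Around INR → BRL → AUD → INR: 1 ÷ 14.541 ÷ 3.9241 ÷ 0.017182 = 1.019981
Product > 1; profitable direction is INR → BRL → AUD → INR.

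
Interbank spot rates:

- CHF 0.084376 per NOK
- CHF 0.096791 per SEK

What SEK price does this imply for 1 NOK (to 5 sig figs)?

1 NOK × 0.084376 = 0.084376 CHF
0.084376 CHF ÷ 0.096791 = 0.871734 SEK

NOK/SEK = 0.87173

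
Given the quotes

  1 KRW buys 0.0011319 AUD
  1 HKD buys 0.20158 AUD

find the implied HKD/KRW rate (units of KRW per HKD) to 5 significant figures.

1 HKD × 0.20158 = 0.20158 AUD
0.20158 AUD ÷ 0.0011319 = 178.09 KRW

HKD/KRW = 178.09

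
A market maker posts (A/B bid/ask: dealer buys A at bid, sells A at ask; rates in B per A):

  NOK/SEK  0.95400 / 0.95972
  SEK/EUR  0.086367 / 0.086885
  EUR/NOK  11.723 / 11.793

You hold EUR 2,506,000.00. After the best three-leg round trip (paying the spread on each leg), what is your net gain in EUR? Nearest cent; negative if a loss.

Net profit: EUR 42,398.95

Best loop EUR → SEK → NOK → EUR:
EUR 2,506,000.00 ÷ 0.086885 (buy SEK at ask) = SEK 28,842,723.14
SEK 28,842,723.14 ÷ 0.95972 (buy NOK at ask) = NOK 30,053,268.81
NOK 30,053,268.81 ÷ 11.793 (buy EUR at ask) = EUR 2,548,398.95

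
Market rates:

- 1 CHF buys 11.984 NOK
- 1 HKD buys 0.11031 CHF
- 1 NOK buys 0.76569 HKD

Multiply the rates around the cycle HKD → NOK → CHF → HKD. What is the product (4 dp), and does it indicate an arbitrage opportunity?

Around HKD → NOK → CHF → HKD: 1 ÷ 0.76569 ÷ 11.984 ÷ 0.11031 = 0.987939
Product < 1; profitable direction is HKD → CHF → NOK → HKD.

0.9879 (arbitrage exists)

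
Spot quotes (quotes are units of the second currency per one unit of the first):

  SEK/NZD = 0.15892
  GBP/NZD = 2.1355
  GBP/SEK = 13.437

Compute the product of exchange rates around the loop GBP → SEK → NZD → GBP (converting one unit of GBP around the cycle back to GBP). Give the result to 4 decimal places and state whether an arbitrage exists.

1.0000 (no arbitrage)

Around GBP → SEK → NZD → GBP: 1 × 13.437 × 0.15892 ÷ 2.1355 = 0.999957
Product ≈ 1 (deviation 0.004%, within rounding noise).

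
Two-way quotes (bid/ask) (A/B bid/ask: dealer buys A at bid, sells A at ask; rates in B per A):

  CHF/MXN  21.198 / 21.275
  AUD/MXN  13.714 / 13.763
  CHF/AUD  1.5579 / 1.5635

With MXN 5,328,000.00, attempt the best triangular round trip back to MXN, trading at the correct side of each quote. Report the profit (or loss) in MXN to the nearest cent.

Net profit: MXN 22,549.30

Best loop MXN → CHF → AUD → MXN:
MXN 5,328,000.00 ÷ 21.275 (buy CHF at ask) = CHF 250,434.78
CHF 250,434.78 × 1.5579 (sell CHF at bid) = AUD 390,152.35
AUD 390,152.35 × 13.714 (sell AUD at bid) = MXN 5,350,549.30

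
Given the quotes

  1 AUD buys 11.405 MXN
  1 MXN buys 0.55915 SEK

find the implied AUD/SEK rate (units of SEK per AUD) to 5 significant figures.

1 AUD × 11.405 = 11.405 MXN
11.405 MXN × 0.55915 = 6.37711 SEK

AUD/SEK = 6.3771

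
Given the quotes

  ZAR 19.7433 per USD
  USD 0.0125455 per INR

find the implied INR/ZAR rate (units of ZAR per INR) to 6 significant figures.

INR/ZAR = 0.247690

1 INR × 0.0125455 = 0.0125455 USD
0.0125455 USD × 19.7433 = 0.24769 ZAR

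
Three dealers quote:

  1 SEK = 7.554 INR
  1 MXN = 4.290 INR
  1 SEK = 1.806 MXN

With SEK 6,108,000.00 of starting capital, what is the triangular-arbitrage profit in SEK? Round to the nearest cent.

Profit: SEK 156,653.95

Profitable loop is SEK → MXN → INR → SEK:
SEK 6,108,000.00 × 1.806 = MXN 11,031,048.00
MXN 11,031,048.00 × 4.290 = INR 47,323,195.92
INR 47,323,195.92 ÷ 7.554 = SEK 6,264,653.95
Profit = SEK 6,264,653.95 − SEK 6,108,000.00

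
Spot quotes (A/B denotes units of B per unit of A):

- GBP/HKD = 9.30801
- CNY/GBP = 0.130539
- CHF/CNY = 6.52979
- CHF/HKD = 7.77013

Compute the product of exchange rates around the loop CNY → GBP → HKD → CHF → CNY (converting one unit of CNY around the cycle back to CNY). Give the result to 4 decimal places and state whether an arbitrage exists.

Around CNY → GBP → HKD → CHF → CNY: 1 × 0.130539 × 9.30801 ÷ 7.77013 × 6.52979 = 1.021099
Product > 1; profitable direction is CNY → GBP → HKD → CHF → CNY.

1.0211 (arbitrage exists)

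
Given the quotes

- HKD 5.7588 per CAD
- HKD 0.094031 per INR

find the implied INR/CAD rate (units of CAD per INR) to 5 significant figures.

1 INR × 0.094031 = 0.094031 HKD
0.094031 HKD ÷ 5.7588 = 0.0163282 CAD

INR/CAD = 0.016328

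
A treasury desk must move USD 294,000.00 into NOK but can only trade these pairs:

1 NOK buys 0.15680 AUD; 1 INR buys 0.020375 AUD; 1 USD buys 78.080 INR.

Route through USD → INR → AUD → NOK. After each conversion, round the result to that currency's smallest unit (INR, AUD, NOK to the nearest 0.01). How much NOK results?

NOK 2,982,900.00

USD 294,000.00 × 78.080 = INR 22,955,520.00
INR 22,955,520.00 × 0.020375 = AUD 467,718.72
AUD 467,718.72 ÷ 0.15680 = NOK 2,982,900.00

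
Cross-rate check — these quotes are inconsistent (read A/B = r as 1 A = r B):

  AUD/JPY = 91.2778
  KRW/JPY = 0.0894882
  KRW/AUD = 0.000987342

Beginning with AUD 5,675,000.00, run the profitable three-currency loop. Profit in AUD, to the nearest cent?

Profitable loop is AUD → JPY → KRW → AUD:
AUD 5,675,000.00 × 91.2778 = JPY 518,001,515
JPY 518,001,515 ÷ 0.0894882 = KRW 5,788,489,600
KRW 5,788,489,600 × 0.000987342 = AUD 5,715,218.90
Profit = AUD 5,715,218.90 − AUD 5,675,000.00

Profit: AUD 40,218.90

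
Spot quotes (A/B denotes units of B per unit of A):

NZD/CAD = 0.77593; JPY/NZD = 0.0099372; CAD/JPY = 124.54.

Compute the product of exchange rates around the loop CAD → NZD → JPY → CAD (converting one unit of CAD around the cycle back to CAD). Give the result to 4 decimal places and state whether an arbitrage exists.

1.0414 (arbitrage exists)

Around CAD → NZD → JPY → CAD: 1 ÷ 0.77593 ÷ 0.0099372 ÷ 124.54 = 1.041369
Product > 1; profitable direction is CAD → NZD → JPY → CAD.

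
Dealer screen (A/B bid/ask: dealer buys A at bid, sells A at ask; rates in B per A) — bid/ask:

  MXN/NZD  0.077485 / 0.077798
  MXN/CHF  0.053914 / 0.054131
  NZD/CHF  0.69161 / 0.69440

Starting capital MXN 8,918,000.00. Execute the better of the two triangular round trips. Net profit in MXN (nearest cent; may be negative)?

Best loop MXN → CHF → NZD → MXN:
MXN 8,918,000.00 × 0.053914 (sell MXN at bid) = CHF 480,805.05
CHF 480,805.05 ÷ 0.69440 (buy NZD at ask) = NZD 692,403.59
NZD 692,403.59 ÷ 0.077798 (buy MXN at ask) = MXN 8,900,017.85

Net result: MXN -17,982.15 (no profitable arbitrage after spreads)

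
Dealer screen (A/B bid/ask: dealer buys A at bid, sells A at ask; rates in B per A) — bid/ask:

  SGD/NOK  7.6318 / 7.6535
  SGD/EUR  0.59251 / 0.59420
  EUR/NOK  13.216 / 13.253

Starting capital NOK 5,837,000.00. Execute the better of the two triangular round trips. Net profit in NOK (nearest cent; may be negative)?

Best loop NOK → SGD → EUR → NOK:
NOK 5,837,000.00 ÷ 7.6535 (buy SGD at ask) = SGD 762,657.61
SGD 762,657.61 × 0.59251 (sell SGD at bid) = EUR 451,882.26
EUR 451,882.26 × 13.216 (sell EUR at bid) = NOK 5,972,075.94

Net profit: NOK 135,075.94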